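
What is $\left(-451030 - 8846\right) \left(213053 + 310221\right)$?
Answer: $-240641154024$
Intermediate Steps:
$\left(-451030 - 8846\right) \left(213053 + 310221\right) = \left(-459876\right) 523274 = -240641154024$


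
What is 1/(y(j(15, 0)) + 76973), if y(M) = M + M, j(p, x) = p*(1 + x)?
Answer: 1/77003 ≈ 1.2987e-5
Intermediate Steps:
y(M) = 2*M
1/(y(j(15, 0)) + 76973) = 1/(2*(15*(1 + 0)) + 76973) = 1/(2*(15*1) + 76973) = 1/(2*15 + 76973) = 1/(30 + 76973) = 1/77003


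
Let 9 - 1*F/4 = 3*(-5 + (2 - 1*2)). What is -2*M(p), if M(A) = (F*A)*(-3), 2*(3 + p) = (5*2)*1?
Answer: 1152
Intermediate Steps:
p = 2 (p = -3 + ((5*2)*1)/2 = -3 + (10*1)/2 = -3 + (½)*10 = -3 + 5 = 2)
F = 96 (F = 36 - 12*(-5 + (2 - 1*2)) = 36 - 12*(-5 + (2 - 2)) = 36 - 12*(-5 + 0) = 36 - 12*(-5) = 36 - 4*(-15) = 36 + 60 = 96)
M(A) = -288*A (M(A) = (96*A)*(-3) = -288*A)
-2*M(p) = -(-576)*2 = -2*(-576) = 1152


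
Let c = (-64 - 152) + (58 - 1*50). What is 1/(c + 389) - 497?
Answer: -89956/181 ≈ -496.99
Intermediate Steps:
c = -208 (c = -216 + (58 - 50) = -216 + 8 = -208)
1/(c + 389) - 497 = 1/(-208 + 389) - 497 = 1/181 - 497 = -89956/181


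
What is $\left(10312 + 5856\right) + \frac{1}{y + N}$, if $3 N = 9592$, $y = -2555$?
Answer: $\frac{31155739}{1927} \approx 16168.0$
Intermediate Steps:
$N = \frac{9592}{3}$ ($N = \frac{1}{3} \cdot 9592 = \frac{9592}{3} \approx 3197.3$)
$\left(10312 + 5856\right) + \frac{1}{y + N} = \left(10312 + 5856\right) + \frac{1}{-2555 + \frac{9592}{3}} = 16168 + \frac{1}{\frac{1927}{3}} = 16168 + \frac{3}{1927} = \frac{31155739}{1927}$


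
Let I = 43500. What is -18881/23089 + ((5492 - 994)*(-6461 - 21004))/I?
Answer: -95106009241/33479050 ≈ -2840.8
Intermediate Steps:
-18881/23089 + ((5492 - 994)*(-6461 - 21004))/I = -18881/23089 + ((5492 - 994)*(-6461 - 21004))/43500 = -18881*1/23089 + (4498*(-27465))*(1/43500) = -18881/23089 - 123537570*1/43500 = -18881/23089 - 4117919/1450 = -95106009241/33479050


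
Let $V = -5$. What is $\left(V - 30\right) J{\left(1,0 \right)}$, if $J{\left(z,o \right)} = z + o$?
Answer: $-35$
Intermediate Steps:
$J{\left(z,o \right)} = o + z$
$\left(V - 30\right) J{\left(1,0 \right)} = \left(-5 - 30\right) \left(0 + 1\right) = \left(-35\right) 1 = -35$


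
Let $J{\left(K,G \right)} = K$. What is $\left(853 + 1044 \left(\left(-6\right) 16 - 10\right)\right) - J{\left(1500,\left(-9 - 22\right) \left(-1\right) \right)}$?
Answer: $-111311$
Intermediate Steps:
$\left(853 + 1044 \left(\left(-6\right) 16 - 10\right)\right) - J{\left(1500,\left(-9 - 22\right) \left(-1\right) \right)} = \left(853 + 1044 \left(\left(-6\right) 16 - 10\right)\right) - 1500 = \left(853 + 1044 \left(-96 - 10\right)\right) - 1500 = \left(853 + 1044 \left(-106\right)\right) - 1500 = \left(853 - 110664\right) - 1500 = -109811 - 1500 = -111311$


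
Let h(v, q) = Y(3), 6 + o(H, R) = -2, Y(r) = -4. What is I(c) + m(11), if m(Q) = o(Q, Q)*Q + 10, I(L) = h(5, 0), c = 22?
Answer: -82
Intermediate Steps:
o(H, R) = -8 (o(H, R) = -6 - 2 = -8)
h(v, q) = -4
I(L) = -4
m(Q) = 10 - 8*Q (m(Q) = -8*Q + 10 = 10 - 8*Q)
I(c) + m(11) = -4 + (10 - 8*11) = -4 + (10 - 88) = -4 - 78 = -82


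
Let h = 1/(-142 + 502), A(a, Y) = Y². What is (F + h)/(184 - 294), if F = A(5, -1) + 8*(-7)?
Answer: 19799/39600 ≈ 0.49997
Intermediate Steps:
F = -55 (F = (-1)² + 8*(-7) = 1 - 56 = -55)
h = 1/360 ≈ 0.0027778
(F + h)/(184 - 294) = (-55 + 1/360)/(184 - 294) = -19799/360/(-110) = -19799/360*(-1/110) = 19799/39600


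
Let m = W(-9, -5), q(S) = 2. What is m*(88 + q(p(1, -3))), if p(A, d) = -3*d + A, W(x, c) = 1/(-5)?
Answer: -18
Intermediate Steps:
W(x, c) = -⅕
p(A, d) = A - 3*d
m = -⅕ ≈ -0.20000
m*(88 + q(p(1, -3))) = -(88 + 2)/5 = -⅕*90 = -18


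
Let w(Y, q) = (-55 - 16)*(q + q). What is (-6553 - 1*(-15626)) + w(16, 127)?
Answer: -8961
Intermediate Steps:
w(Y, q) = -142*q
(-6553 - 1*(-15626)) + w(16, 127) = (-6553 - 1*(-15626)) - 142*127 = (-6553 + 15626) - 18034 = 9073 - 18034 = -8961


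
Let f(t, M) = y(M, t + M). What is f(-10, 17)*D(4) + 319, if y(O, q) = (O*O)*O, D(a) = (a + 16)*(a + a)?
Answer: 786399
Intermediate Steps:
D(a) = 2*a*(16 + a) (D(a) = (16 + a)*(2*a) = 2*a*(16 + a))
y(O, q) = O**3 (y(O, q) = O**2*O = O**3)
f(t, M) = M**3
f(-10, 17)*D(4) + 319 = 17**3*(2*4*(16 + 4)) + 319 = 4913*(2*4*20) + 319 = 4913*160 + 319 = 786080 + 319 = 786399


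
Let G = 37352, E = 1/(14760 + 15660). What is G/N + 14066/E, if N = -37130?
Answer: 7943735503124/18565 ≈ 4.2789e+8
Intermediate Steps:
E = 1/30420 ≈ 3.2873e-5
G/N + 14066/E = 37352/(-37130) + 14066/(1/30420) = 37352*(-1/37130) + 14066*30420 = -18676/18565 + 427887720 = 7943735503124/18565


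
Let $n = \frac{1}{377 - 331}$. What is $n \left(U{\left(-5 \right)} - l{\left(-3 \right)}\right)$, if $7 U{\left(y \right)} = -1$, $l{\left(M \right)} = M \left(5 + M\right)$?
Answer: $\frac{41}{322} \approx 0.12733$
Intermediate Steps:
$U{\left(y \right)} = - \frac{1}{7}$ ($U{\left(y \right)} = \frac{1}{7} \left(-1\right) = - \frac{1}{7}$)
$n = \frac{1}{46} \approx 0.021739$
$n \left(U{\left(-5 \right)} - l{\left(-3 \right)}\right) = \frac{- \frac{1}{7} - - 3 \left(5 - 3\right)}{46} = \frac{- \frac{1}{7} - \left(-3\right) 2}{46} = \frac{- \frac{1}{7} - -6}{46} = \frac{- \frac{1}{7} + 6}{46} = \frac{1}{46} \cdot \frac{41}{7} = \frac{41}{322}$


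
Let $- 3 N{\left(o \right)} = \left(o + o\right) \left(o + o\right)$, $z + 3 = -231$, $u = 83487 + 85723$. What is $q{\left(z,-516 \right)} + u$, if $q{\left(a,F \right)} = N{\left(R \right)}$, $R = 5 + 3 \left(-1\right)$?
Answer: $\frac{507614}{3} \approx 1.692 \cdot 10^{5}$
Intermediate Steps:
$u = 169210$
$z = -234$ ($z = -3 - 231 = -234$)
$R = 2$ ($R = 5 - 3 = 2$)
$N{\left(o \right)} = - \frac{4 o^{2}}{3}$ ($N{\left(o \right)} = - \frac{\left(o + o\right) \left(o + o\right)}{3} = - \frac{2 o 2 o}{3} = - \frac{4 o^{2}}{3}$)
$q{\left(a,F \right)} = - \frac{16}{3}$ ($q{\left(a,F \right)} = - \frac{4 \cdot 2^{2}}{3} = \left(- \frac{4}{3}\right) 4 = - \frac{16}{3}$)
$q{\left(z,-516 \right)} + u = - \frac{16}{3} + 169210 = \frac{507614}{3}$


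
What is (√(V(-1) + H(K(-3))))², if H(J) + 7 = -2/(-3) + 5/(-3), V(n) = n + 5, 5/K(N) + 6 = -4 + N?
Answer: -4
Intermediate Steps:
K(N) = 5/(-10 + N) (K(N) = 5/(-6 + (-4 + N)) = 5/(-10 + N))
V(n) = 5 + n
H(J) = -8 (H(J) = -7 + (-2/(-3) + 5/(-3)) = -7 + (-2*(-⅓) + 5*(-⅓)) = -7 + (⅔ - 5/3) = -7 - 1 = -8)
(√(V(-1) + H(K(-3))))² = (√((5 - 1) - 8))² = (√(4 - 8))² = (√(-4))² = (2*I)² = -4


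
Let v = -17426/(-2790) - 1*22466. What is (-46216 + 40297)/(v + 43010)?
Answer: -8257005/28667593 ≈ -0.28803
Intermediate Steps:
v = -31331357/1395 (v = -17426*(-1/2790) - 22466 = 8713/1395 - 22466 = -31331357/1395 ≈ -22460.)
(-46216 + 40297)/(v + 43010) = (-46216 + 40297)/(-31331357/1395 + 43010) = -5919/28667593/1395 = -5919*1395/28667593 = -8257005/28667593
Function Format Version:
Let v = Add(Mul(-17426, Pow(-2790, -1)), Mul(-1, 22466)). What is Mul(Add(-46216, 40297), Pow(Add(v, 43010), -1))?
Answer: Rational(-8257005, 28667593) ≈ -0.28803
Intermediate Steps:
v = Rational(-31331357, 1395) (v = Add(Mul(-17426, Rational(-1, 2790)), -22466) = Add(Rational(8713, 1395), -22466) = Rational(-31331357, 1395) ≈ -22460.)
Mul(Add(-46216, 40297), Pow(Add(v, 43010), -1)) = Mul(Add(-46216, 40297), Pow(Add(Rational(-31331357, 1395), 43010), -1)) = Mul(-5919, Pow(Rational(28667593, 1395), -1)) = Mul(-5919, Rational(1395, 28667593)) = Rational(-8257005, 28667593)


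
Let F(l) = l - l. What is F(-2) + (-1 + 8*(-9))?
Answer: -73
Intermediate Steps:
F(l) = 0
F(-2) + (-1 + 8*(-9)) = 0 + (-1 + 8*(-9)) = 0 + (-1 - 72) = 0 - 73 = -73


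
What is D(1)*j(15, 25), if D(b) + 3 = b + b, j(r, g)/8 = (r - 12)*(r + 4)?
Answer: -456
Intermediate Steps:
j(r, g) = 8*(-12 + r)*(4 + r) (j(r, g) = 8*((r - 12)*(r + 4)) = 8*((-12 + r)*(4 + r)) = 8*(-12 + r)*(4 + r))
D(b) = -3 + 2*b (D(b) = -3 + (b + b) = -3 + 2*b)
D(1)*j(15, 25) = (-3 + 2*1)*(-384 - 64*15 + 8*15**2) = (-3 + 2)*(-384 - 960 + 8*225) = -(-384 - 960 + 1800) = -1*456 = -456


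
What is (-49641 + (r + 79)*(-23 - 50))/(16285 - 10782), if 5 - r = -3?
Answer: -55992/5503 ≈ -10.175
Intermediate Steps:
r = 8 (r = 5 - 1*(-3) = 5 + 3 = 8)
(-49641 + (r + 79)*(-23 - 50))/(16285 - 10782) = (-49641 + (8 + 79)*(-23 - 50))/(16285 - 10782) = (-49641 + 87*(-73))/5503 = (-49641 - 6351)*(1/5503) = -55992*1/5503 = -55992/5503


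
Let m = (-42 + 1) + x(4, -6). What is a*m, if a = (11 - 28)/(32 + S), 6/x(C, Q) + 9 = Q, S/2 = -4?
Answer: 1173/40 ≈ 29.325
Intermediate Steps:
S = -8 (S = 2*(-4) = -8)
x(C, Q) = 6/(-9 + Q)
a = -17/24 (a = (11 - 28)/(32 - 8) = -17/24 ≈ -0.70833)
m = -207/5 (m = (-42 + 1) + 6/(-9 - 6) = -41 + 6/(-15) = -41 + 6*(-1/15) = -41 - 2/5 = -207/5 ≈ -41.400)
a*m = -17/24*(-207/5) = 1173/40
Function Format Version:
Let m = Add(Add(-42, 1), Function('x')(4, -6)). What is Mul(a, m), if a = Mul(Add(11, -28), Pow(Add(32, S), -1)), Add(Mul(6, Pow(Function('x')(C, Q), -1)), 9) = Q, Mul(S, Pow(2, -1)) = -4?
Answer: Rational(1173, 40) ≈ 29.325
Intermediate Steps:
S = -8 (S = Mul(2, -4) = -8)
Function('x')(C, Q) = Mul(6, Pow(Add(-9, Q), -1))
a = Rational(-17, 24) (a = Mul(Add(11, -28), Pow(Add(32, -8), -1)) = Mul(-17, Pow(24, -1)) = Mul(-17, Rational(1, 24)) = Rational(-17, 24) ≈ -0.70833)
m = Rational(-207, 5) (m = Add(Add(-42, 1), Mul(6, Pow(Add(-9, -6), -1))) = Add(-41, Mul(6, Pow(-15, -1))) = Add(-41, Mul(6, Rational(-1, 15))) = Add(-41, Rational(-2, 5)) = Rational(-207, 5) ≈ -41.400)
Mul(a, m) = Mul(Rational(-17, 24), Rational(-207, 5)) = Rational(1173, 40)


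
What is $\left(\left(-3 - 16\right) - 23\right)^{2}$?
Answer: $1764$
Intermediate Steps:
$\left(\left(-3 - 16\right) - 23\right)^{2} = \left(-19 - 23\right)^{2} = \left(-42\right)^{2} = 1764$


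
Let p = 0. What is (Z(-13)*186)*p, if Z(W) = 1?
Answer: 0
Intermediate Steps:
(Z(-13)*186)*p = (1*186)*0 = 186*0 = 0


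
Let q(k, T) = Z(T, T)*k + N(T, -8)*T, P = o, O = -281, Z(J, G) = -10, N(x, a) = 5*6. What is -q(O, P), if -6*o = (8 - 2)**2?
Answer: -2630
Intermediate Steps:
N(x, a) = 30
o = -6 (o = -(8 - 2)**2/6 = -1/6*6**2 = -1/6*36 = -6)
P = -6
q(k, T) = -10*k + 30*T
-q(O, P) = -(-10*(-281) + 30*(-6)) = -(2810 - 180) = -1*2630 = -2630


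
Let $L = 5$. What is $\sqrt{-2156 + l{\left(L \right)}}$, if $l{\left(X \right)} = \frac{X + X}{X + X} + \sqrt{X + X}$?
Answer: $\sqrt{-2155 + \sqrt{10}} \approx 46.388 i$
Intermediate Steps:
$l{\left(X \right)} = 1 + \sqrt{2} \sqrt{X}$ ($l{\left(X \right)} = \frac{2 X}{2 X} + \sqrt{2 X} = 2 X \frac{1}{2 X} + \sqrt{2} \sqrt{X} = 1 + \sqrt{2} \sqrt{X}$)
$\sqrt{-2156 + l{\left(L \right)}} = \sqrt{-2156 + \left(1 + \sqrt{2} \sqrt{5}\right)} = \sqrt{-2156 + \left(1 + \sqrt{10}\right)} = \sqrt{-2155 + \sqrt{10}}$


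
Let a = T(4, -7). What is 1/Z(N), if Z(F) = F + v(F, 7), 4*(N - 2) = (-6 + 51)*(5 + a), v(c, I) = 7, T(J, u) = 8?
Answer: 4/621 ≈ 0.0064412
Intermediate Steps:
a = 8
N = 593/4 (N = 2 + ((-6 + 51)*(5 + 8))/4 = 2 + (45*13)/4 = 2 + (¼)*585 = 2 + 585/4 = 593/4 ≈ 148.25)
Z(F) = 7 + F (Z(F) = F + 7 = 7 + F)
1/Z(N) = 1/(7 + 593/4) = 1/(621/4) = 4/621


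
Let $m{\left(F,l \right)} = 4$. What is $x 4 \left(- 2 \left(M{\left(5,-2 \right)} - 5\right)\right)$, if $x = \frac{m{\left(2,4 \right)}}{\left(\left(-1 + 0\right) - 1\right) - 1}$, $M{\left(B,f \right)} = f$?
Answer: $- \frac{224}{3} \approx -74.667$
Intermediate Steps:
$x = - \frac{4}{3}$ ($x = \frac{4}{\left(\left(-1 + 0\right) - 1\right) - 1} = \frac{4}{\left(-1 - 1\right) - 1} = \frac{4}{-2 - 1} = \frac{4}{-3} = 4 \left(- \frac{1}{3}\right) = - \frac{4}{3} \approx -1.3333$)
$x 4 \left(- 2 \left(M{\left(5,-2 \right)} - 5\right)\right) = \left(- \frac{4}{3}\right) 4 \left(- 2 \left(-2 - 5\right)\right) = - \frac{16 \left(\left(-2\right) \left(-7\right)\right)}{3} = \left(- \frac{16}{3}\right) 14 = - \frac{224}{3}$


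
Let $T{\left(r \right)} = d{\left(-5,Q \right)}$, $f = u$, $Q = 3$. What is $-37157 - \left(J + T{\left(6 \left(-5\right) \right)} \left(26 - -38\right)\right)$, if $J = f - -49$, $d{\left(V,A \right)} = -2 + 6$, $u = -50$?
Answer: $-37412$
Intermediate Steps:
$f = -50$
$d{\left(V,A \right)} = 4$
$T{\left(r \right)} = 4$
$J = -1$ ($J = -50 - -49 = -50 + 49 = -1$)
$-37157 - \left(J + T{\left(6 \left(-5\right) \right)} \left(26 - -38\right)\right) = -37157 - \left(-1 + 4 \left(26 - -38\right)\right) = -37157 - \left(-1 + 4 \left(26 + 38\right)\right) = -37157 - \left(-1 + 4 \cdot 64\right) = -37157 - \left(-1 + 256\right) = -37157 - 255 = -37412$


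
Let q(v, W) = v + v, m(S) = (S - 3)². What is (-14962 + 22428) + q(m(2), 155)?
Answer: 7468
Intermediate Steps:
m(S) = (-3 + S)²
q(v, W) = 2*v
(-14962 + 22428) + q(m(2), 155) = (-14962 + 22428) + 2*(-3 + 2)² = 7466 + 2*(-1)² = 7466 + 2*1 = 7466 + 2 = 7468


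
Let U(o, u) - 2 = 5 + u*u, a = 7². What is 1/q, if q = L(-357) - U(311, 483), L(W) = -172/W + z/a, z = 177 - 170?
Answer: -357/83286449 ≈ -4.2864e-6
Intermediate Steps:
a = 49
z = 7
L(W) = ⅐ - 172/W (L(W) = -172/W + 7/49 = -172/W + 7*(1/49) = -172/W + ⅐ = ⅐ - 172/W)
U(o, u) = 7 + u² (U(o, u) = 2 + (5 + u*u) = 2 + (5 + u²) = 7 + u²)
q = -83286449/357 (q = (⅐)*(-1204 - 357)/(-357) - (7 + 483²) = (⅐)*(-1/357)*(-1561) - (7 + 233289) = 223/357 - 1*233296 = 223/357 - 233296 = -83286449/357 ≈ -2.3330e+5)
1/q = 1/(-83286449/357) = -357/83286449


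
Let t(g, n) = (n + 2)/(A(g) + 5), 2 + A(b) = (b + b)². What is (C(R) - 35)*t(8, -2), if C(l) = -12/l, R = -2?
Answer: 0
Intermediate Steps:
A(b) = -2 + 4*b² (A(b) = -2 + (b + b)² = -2 + (2*b)² = -2 + 4*b²)
t(g, n) = (2 + n)/(3 + 4*g²) (t(g, n) = (n + 2)/((-2 + 4*g²) + 5) = (2 + n)/(3 + 4*g²))
(C(R) - 35)*t(8, -2) = (-12/(-2) - 35)*((2 - 2)/(3 + 4*8²)) = (-12*(-½) - 35)*(0/(3 + 4*64)) = (6 - 35)*(0/(3 + 256)) = -29*0/259 = -29*0 = 0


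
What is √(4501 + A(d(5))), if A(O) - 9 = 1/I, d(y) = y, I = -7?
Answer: √220983/7 ≈ 67.156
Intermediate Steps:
A(O) = 62/7 (A(O) = 9 + 1/(-7) = 9 - ⅐ = 62/7)
√(4501 + A(d(5))) = √(4501 + 62/7) = √(31569/7) = √220983/7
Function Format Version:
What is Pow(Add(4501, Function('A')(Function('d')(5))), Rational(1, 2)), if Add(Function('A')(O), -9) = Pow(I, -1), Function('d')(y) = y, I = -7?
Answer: Mul(Rational(1, 7), Pow(220983, Rational(1, 2))) ≈ 67.156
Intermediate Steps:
Function('A')(O) = Rational(62, 7) (Function('A')(O) = Add(9, Pow(-7, -1)) = Add(9, Rational(-1, 7)) = Rational(62, 7))
Pow(Add(4501, Function('A')(Function('d')(5))), Rational(1, 2)) = Pow(Add(4501, Rational(62, 7)), Rational(1, 2)) = Pow(Rational(31569, 7), Rational(1, 2)) = Mul(Rational(1, 7), Pow(220983, Rational(1, 2)))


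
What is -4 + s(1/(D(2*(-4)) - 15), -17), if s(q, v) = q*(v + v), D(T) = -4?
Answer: -42/19 ≈ -2.2105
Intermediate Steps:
s(q, v) = 2*q*v (s(q, v) = q*(2*v) = 2*q*v)
-4 + s(1/(D(2*(-4)) - 15), -17) = -4 + 2*(-17)/(-4 - 15) = -4 + 2*(-17)/(-19) = -4 + 2*(-1/19)*(-17) = -4 + 34/19 = -42/19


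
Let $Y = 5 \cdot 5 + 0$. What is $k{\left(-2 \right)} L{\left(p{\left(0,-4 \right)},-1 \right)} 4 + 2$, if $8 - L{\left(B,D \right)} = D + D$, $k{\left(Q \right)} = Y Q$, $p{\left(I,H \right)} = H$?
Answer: $-1998$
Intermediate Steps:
$Y = 25$ ($Y = 25 + 0 = 25$)
$k{\left(Q \right)} = 25 Q$
$L{\left(B,D \right)} = 8 - 2 D$ ($L{\left(B,D \right)} = 8 - \left(D + D\right) = 8 - 2 D$)
$k{\left(-2 \right)} L{\left(p{\left(0,-4 \right)},-1 \right)} 4 + 2 = 25 \left(-2\right) \left(8 - -2\right) 4 + 2 = - 50 \left(8 + 2\right) 4 + 2 = - 50 \cdot 10 \cdot 4 + 2 = \left(-50\right) 40 + 2 = -2000 + 2 = -1998$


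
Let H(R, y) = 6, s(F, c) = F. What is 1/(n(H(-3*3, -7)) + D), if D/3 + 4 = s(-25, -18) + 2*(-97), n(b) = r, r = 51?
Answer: -1/618 ≈ -0.0016181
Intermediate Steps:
n(b) = 51
D = -669 (D = -12 + 3*(-25 + 2*(-97)) = -12 + 3*(-25 - 194) = -12 + 3*(-219) = -12 - 657 = -669)
1/(n(H(-3*3, -7)) + D) = 1/(51 - 669) = 1/(-618) = -1/618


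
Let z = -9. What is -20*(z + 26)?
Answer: -340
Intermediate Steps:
-20*(z + 26) = -20*(-9 + 26) = -20*17 = -340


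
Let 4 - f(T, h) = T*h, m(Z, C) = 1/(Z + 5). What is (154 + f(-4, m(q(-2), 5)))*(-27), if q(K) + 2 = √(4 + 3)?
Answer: -4428 + 54*√7 ≈ -4285.1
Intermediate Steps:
q(K) = -2 + √7 (q(K) = -2 + √(4 + 3) = -2 + √7)
m(Z, C) = 1/(5 + Z)
f(T, h) = 4 - T*h
(154 + f(-4, m(q(-2), 5)))*(-27) = (154 + (4 - 1*(-4)/(5 + (-2 + √7))))*(-27) = (154 + (4 - 1*(-4)/(3 + √7)))*(-27) = (154 + (4 + 4/(3 + √7)))*(-27) = (158 + 4/(3 + √7))*(-27) = -4266 - 108/(3 + √7)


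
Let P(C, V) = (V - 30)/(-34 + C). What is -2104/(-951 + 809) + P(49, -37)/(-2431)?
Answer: 38365937/2589015 ≈ 14.819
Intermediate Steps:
P(C, V) = (-30 + V)/(-34 + C)
-2104/(-951 + 809) + P(49, -37)/(-2431) = -2104/(-951 + 809) + ((-30 - 37)/(-34 + 49))/(-2431) = -2104/(-142) + (-67/15)*(-1/2431) = -2104*(-1/142) + ((1/15)*(-67))*(-1/2431) = 1052/71 - 67/15*(-1/2431) = 1052/71 + 67/36465 = 38365937/2589015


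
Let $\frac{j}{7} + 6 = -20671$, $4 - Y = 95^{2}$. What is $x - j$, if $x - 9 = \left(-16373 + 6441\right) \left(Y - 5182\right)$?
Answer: $141208944$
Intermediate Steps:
$Y = -9021$ ($Y = 4 - 95^{2} = 4 - 9025 = -9021$)
$j = -144739$ ($j = -42 + 7 \left(-20671\right) = -42 - 144697 = -144739$)
$x = 141064205$ ($x = 9 + \left(-16373 + 6441\right) \left(-9021 - 5182\right) = 9 - -141064196 = 9 + 141064196 = 141064205$)
$x - j = 141064205 - -144739 = 141064205 + 144739 = 141208944$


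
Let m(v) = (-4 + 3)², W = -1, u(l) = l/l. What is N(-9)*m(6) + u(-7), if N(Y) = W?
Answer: 0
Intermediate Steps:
u(l) = 1
m(v) = 1 (m(v) = (-1)² = 1)
N(Y) = -1
N(-9)*m(6) + u(-7) = -1*1 + 1 = -1 + 1 = 0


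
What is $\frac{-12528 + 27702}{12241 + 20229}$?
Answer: $\frac{7587}{16235} \approx 0.46732$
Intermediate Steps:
$\frac{-12528 + 27702}{12241 + 20229} = \frac{15174}{32470} = 15174 \cdot \frac{1}{32470} = \frac{7587}{16235}$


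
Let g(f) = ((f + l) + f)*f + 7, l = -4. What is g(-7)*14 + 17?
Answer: 1879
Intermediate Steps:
g(f) = 7 + f*(-4 + 2*f) (g(f) = ((f - 4) + f)*f + 7 = ((-4 + f) + f)*f + 7 = (-4 + 2*f)*f + 7 = f*(-4 + 2*f) + 7 = 7 + f*(-4 + 2*f))
g(-7)*14 + 17 = (7 - 4*(-7) + 2*(-7)²)*14 + 17 = (7 + 28 + 2*49)*14 + 17 = (7 + 28 + 98)*14 + 17 = 133*14 + 17 = 1862 + 17 = 1879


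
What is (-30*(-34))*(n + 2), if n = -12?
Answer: -10200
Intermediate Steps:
(-30*(-34))*(n + 2) = (-30*(-34))*(-12 + 2) = 1020*(-10) = -10200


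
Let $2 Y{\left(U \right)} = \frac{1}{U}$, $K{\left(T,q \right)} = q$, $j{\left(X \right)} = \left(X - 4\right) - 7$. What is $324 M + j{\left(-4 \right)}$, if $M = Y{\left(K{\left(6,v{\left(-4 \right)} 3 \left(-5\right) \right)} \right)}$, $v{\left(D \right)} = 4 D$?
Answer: $- \frac{573}{40} \approx -14.325$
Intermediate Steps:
$j{\left(X \right)} = -11 + X$ ($j{\left(X \right)} = \left(-4 + X\right) - 7 = -11 + X$)
$Y{\left(U \right)} = \frac{1}{2 U}$
$M = \frac{1}{480}$ ($M = \frac{1}{2 \cdot 4 \left(-4\right) 3 \left(-5\right)} = \frac{1}{2 \left(-16\right) 3 \left(-5\right)} = \frac{1}{2 \left(\left(-48\right) \left(-5\right)\right)} = \frac{1}{2 \cdot 240} = \frac{1}{2} \cdot \frac{1}{240} = \frac{1}{480} \approx 0.0020833$)
$324 M + j{\left(-4 \right)} = 324 \cdot \frac{1}{480} - 15 = \frac{27}{40} - 15 = - \frac{573}{40}$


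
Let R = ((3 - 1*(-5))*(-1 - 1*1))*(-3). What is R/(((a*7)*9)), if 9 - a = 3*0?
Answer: 16/189 ≈ 0.084656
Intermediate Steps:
a = 9 (a = 9 - 3*0 = 9 - 1*0 = 9 + 0 = 9)
R = 48 (R = ((3 + 5)*(-1 - 1))*(-3) = (8*(-2))*(-3) = -16*(-3) = 48)
R/(((a*7)*9)) = 48/((9*7)*9) = 48/(63*9) = 48/567 = (1/567)*48 = 16/189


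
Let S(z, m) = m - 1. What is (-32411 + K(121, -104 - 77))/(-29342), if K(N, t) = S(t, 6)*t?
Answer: 16658/14671 ≈ 1.1354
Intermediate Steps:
S(z, m) = -1 + m
K(N, t) = 5*t (K(N, t) = (-1 + 6)*t = 5*t)
(-32411 + K(121, -104 - 77))/(-29342) = (-32411 + 5*(-104 - 77))/(-29342) = (-32411 + 5*(-181))*(-1/29342) = (-32411 - 905)*(-1/29342) = -33316*(-1/29342) = 16658/14671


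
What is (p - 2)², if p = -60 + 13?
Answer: 2401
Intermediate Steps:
p = -47
(p - 2)² = (-47 - 2)² = (-49)² = 2401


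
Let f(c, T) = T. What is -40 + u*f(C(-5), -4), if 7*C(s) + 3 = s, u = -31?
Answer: 84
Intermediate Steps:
C(s) = -3/7 + s/7
-40 + u*f(C(-5), -4) = -40 - 31*(-4) = -40 + 124 = 84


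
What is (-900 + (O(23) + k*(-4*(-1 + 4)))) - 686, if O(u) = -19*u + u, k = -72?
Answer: -1136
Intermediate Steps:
O(u) = -18*u
(-900 + (O(23) + k*(-4*(-1 + 4)))) - 686 = (-900 + (-18*23 - (-288)*(-1 + 4))) - 686 = (-900 + (-414 - (-288)*3)) - 686 = (-900 + (-414 - 72*(-12))) - 686 = (-900 + (-414 + 864)) - 686 = (-900 + 450) - 686 = -450 - 686 = -1136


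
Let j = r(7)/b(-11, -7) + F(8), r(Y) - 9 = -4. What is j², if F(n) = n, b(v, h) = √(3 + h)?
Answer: 231/4 - 40*I ≈ 57.75 - 40.0*I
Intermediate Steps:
r(Y) = 5 (r(Y) = 9 - 4 = 5)
j = 8 - 5*I/2 (j = 5/(√(3 - 7)) + 8 = 5/(√(-4)) + 8 = 5/((2*I)) + 8 = 5*(-I/2) + 8 = -5*I/2 + 8 = 8 - 5*I/2 ≈ 8.0 - 2.5*I)
j² = (8 - 5*I/2)²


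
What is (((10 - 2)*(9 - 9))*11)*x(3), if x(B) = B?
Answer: 0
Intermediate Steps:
(((10 - 2)*(9 - 9))*11)*x(3) = (((10 - 2)*(9 - 9))*11)*3 = ((8*0)*11)*3 = (0*11)*3 = 0*3 = 0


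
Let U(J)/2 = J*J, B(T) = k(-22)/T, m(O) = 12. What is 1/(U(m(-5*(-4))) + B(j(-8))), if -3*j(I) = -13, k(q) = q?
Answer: 13/3678 ≈ 0.0035345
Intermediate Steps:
j(I) = 13/3 (j(I) = -1/3*(-13) = 13/3)
B(T) = -22/T
U(J) = 2*J**2 (U(J) = 2*(J*J) = 2*J**2)
1/(U(m(-5*(-4))) + B(j(-8))) = 1/(2*12**2 - 22/13/3) = 1/(2*144 - 22*3/13) = 1/(288 - 66/13) = 1/(3678/13) = 13/3678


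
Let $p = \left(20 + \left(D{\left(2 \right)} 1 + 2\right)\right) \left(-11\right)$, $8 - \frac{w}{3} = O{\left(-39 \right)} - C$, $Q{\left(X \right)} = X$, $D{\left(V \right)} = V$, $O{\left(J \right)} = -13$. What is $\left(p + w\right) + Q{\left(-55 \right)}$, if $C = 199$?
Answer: $341$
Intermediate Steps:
$w = 660$ ($w = 24 - 3 \left(-13 - 199\right) = 24 - -636 = 24 + 636 = 660$)
$p = -264$ ($p = \left(20 + \left(2 \cdot 1 + 2\right)\right) \left(-11\right) = \left(20 + \left(2 + 2\right)\right) \left(-11\right) = \left(20 + 4\right) \left(-11\right) = 24 \left(-11\right) = -264$)
$\left(p + w\right) + Q{\left(-55 \right)} = \left(-264 + 660\right) - 55 = 396 - 55 = 341$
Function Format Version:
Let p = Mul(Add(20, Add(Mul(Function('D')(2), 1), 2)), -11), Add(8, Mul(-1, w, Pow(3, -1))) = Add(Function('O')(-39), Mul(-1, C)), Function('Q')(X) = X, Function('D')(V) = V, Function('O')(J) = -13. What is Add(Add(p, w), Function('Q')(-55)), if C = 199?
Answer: 341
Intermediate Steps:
w = 660 (w = Add(24, Mul(-3, Add(-13, Mul(-1, 199)))) = Add(24, Mul(-3, Add(-13, -199))) = Add(24, Mul(-3, -212)) = Add(24, 636) = 660)
p = -264 (p = Mul(Add(20, Add(Mul(2, 1), 2)), -11) = Mul(Add(20, Add(2, 2)), -11) = Mul(Add(20, 4), -11) = Mul(24, -11) = -264)
Add(Add(p, w), Function('Q')(-55)) = Add(Add(-264, 660), -55) = Add(396, -55) = 341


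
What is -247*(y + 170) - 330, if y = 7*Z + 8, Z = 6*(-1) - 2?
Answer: -30464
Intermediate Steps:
Z = -8 (Z = -6 - 2 = -8)
y = -48 (y = 7*(-8) + 8 = -56 + 8 = -48)
-247*(y + 170) - 330 = -247*(-48 + 170) - 330 = -247*122 - 330 = -30134 - 330 = -30464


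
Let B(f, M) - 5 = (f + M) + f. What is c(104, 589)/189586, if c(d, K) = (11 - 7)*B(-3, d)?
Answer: 206/94793 ≈ 0.0021732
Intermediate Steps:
B(f, M) = 5 + M + 2*f (B(f, M) = 5 + ((f + M) + f) = 5 + ((M + f) + f) = 5 + (M + 2*f) = 5 + M + 2*f)
c(d, K) = -4 + 4*d (c(d, K) = (11 - 7)*(5 + d + 2*(-3)) = 4*(5 + d - 6) = 4*(-1 + d) = -4 + 4*d)
c(104, 589)/189586 = (-4 + 4*104)/189586 = (-4 + 416)*(1/189586) = 412*(1/189586) = 206/94793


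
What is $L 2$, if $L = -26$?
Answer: $-52$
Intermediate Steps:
$L 2 = \left(-26\right) 2 = -52$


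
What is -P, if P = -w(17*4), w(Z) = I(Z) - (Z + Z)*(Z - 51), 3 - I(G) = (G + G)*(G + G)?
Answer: -20805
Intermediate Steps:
I(G) = 3 - 4*G² (I(G) = 3 - (G + G)*(G + G) = 3 - 2*G*2*G = 3 - 4*G²)
w(Z) = 3 - 4*Z² - 2*Z*(-51 + Z) (w(Z) = (3 - 4*Z²) - (Z + Z)*(Z - 51) = (3 - 4*Z²) - 2*Z*(-51 + Z) = 3 - 4*Z² - 2*Z*(-51 + Z))
P = 20805 (P = -(3 - 6*(17*4)² + 102*(17*4)) = -(3 - 6*68² + 102*68) = -(3 - 6*4624 + 6936) = -(3 - 27744 + 6936) = -1*(-20805) = 20805)
-P = -1*20805 = -20805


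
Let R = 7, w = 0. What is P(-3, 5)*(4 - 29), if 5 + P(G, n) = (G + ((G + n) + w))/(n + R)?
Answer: 1525/12 ≈ 127.08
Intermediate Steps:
P(G, n) = -5 + (n + 2*G)/(7 + n) (P(G, n) = -5 + (G + ((G + n) + 0))/(n + 7) = -5 + (G + (G + n))/(7 + n) = -5 + (n + 2*G)/(7 + n))
P(-3, 5)*(4 - 29) = ((-35 - 4*5 + 2*(-3))/(7 + 5))*(4 - 29) = ((-35 - 20 - 6)/12)*(-25) = ((1/12)*(-61))*(-25) = -61/12*(-25) = 1525/12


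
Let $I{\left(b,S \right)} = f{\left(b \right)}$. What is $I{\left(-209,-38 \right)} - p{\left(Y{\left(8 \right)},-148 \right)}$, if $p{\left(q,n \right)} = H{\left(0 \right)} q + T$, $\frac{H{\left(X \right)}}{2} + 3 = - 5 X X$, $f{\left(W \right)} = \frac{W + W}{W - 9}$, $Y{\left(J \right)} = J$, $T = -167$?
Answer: $\frac{23644}{109} \approx 216.92$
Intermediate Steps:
$f{\left(W \right)} = \frac{2 W}{-9 + W}$
$H{\left(X \right)} = -6 - 10 X^{2}$ ($H{\left(X \right)} = -6 + 2 - 5 X X = -6 + 2 \left(- 5 X^{2}\right) = -6 - 10 X^{2}$)
$I{\left(b,S \right)} = \frac{2 b}{-9 + b}$
$p{\left(q,n \right)} = -167 - 6 q$ ($p{\left(q,n \right)} = \left(-6 - 10 \cdot 0^{2}\right) q - 167 = \left(-6 - 0\right) q - 167 = \left(-6 + 0\right) q - 167 = - 6 q - 167 = -167 - 6 q$)
$I{\left(-209,-38 \right)} - p{\left(Y{\left(8 \right)},-148 \right)} = 2 \left(-209\right) \frac{1}{-9 - 209} - \left(-167 - 48\right) = 2 \left(-209\right) \frac{1}{-218} - \left(-167 - 48\right) = 2 \left(-209\right) \left(- \frac{1}{218}\right) - -215 = \frac{209}{109} + 215 = \frac{23644}{109}$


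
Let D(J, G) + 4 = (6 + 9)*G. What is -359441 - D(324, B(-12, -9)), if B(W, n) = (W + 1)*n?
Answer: -360922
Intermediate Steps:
B(W, n) = n*(1 + W) (B(W, n) = (1 + W)*n = n*(1 + W))
D(J, G) = -4 + 15*G (D(J, G) = -4 + (6 + 9)*G = -4 + 15*G)
-359441 - D(324, B(-12, -9)) = -359441 - (-4 + 15*(-9*(1 - 12))) = -359441 - (-4 + 15*(-9*(-11))) = -359441 - (-4 + 15*99) = -359441 - (-4 + 1485) = -359441 - 1*1481 = -359441 - 1481 = -360922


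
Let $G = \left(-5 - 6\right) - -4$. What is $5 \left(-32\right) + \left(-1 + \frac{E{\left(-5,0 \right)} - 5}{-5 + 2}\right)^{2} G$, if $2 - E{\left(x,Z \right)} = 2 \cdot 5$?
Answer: $- \frac{2140}{9} \approx -237.78$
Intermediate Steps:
$E{\left(x,Z \right)} = -8$ ($E{\left(x,Z \right)} = 2 - 2 \cdot 5 = 2 - 10 = -8$)
$G = -7$ ($G = \left(-5 - 6\right) + 4 = -11 + 4 = -7$)
$5 \left(-32\right) + \left(-1 + \frac{E{\left(-5,0 \right)} - 5}{-5 + 2}\right)^{2} G = 5 \left(-32\right) + \left(-1 + \frac{-8 - 5}{-5 + 2}\right)^{2} \left(-7\right) = -160 + \left(-1 - \frac{13}{-3}\right)^{2} \left(-7\right) = -160 + \left(-1 - - \frac{13}{3}\right)^{2} \left(-7\right) = -160 + \left(-1 + \frac{13}{3}\right)^{2} \left(-7\right) = -160 + \left(\frac{10}{3}\right)^{2} \left(-7\right) = -160 + \frac{100}{9} \left(-7\right) = -160 - \frac{700}{9} = - \frac{2140}{9}$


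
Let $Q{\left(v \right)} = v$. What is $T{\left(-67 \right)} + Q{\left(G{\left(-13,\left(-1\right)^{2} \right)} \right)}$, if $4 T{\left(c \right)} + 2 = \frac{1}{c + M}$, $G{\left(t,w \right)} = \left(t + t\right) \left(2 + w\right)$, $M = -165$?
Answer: $- \frac{72849}{928} \approx -78.501$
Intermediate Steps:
$G{\left(t,w \right)} = 2 t \left(2 + w\right)$
$T{\left(c \right)} = - \frac{1}{2} + \frac{1}{4 \left(-165 + c\right)}$ ($T{\left(c \right)} = - \frac{1}{2} + \frac{1}{4 \left(c - 165\right)} = - \frac{1}{2} + \frac{1}{4 \left(-165 + c\right)}$)
$T{\left(-67 \right)} + Q{\left(G{\left(-13,\left(-1\right)^{2} \right)} \right)} = \frac{331 - -134}{4 \left(-165 - 67\right)} + 2 \left(-13\right) \left(2 + \left(-1\right)^{2}\right) = \frac{331 + 134}{4 \left(-232\right)} + 2 \left(-13\right) \left(2 + 1\right) = \frac{1}{4} \left(- \frac{1}{232}\right) 465 + 2 \left(-13\right) 3 = - \frac{465}{928} - 78 = - \frac{72849}{928}$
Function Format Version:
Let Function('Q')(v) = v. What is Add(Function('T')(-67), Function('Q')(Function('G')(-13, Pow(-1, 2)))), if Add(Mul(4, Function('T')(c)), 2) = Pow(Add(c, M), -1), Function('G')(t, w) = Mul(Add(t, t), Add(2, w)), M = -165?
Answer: Rational(-72849, 928) ≈ -78.501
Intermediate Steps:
Function('G')(t, w) = Mul(2, t, Add(2, w)) (Function('G')(t, w) = Mul(Mul(2, t), Add(2, w)) = Mul(2, t, Add(2, w)))
Function('T')(c) = Add(Rational(-1, 2), Mul(Rational(1, 4), Pow(Add(-165, c), -1))) (Function('T')(c) = Add(Rational(-1, 2), Mul(Rational(1, 4), Pow(Add(c, -165), -1))) = Add(Rational(-1, 2), Mul(Rational(1, 4), Pow(Add(-165, c), -1))))
Add(Function('T')(-67), Function('Q')(Function('G')(-13, Pow(-1, 2)))) = Add(Mul(Rational(1, 4), Pow(Add(-165, -67), -1), Add(331, Mul(-2, -67))), Mul(2, -13, Add(2, Pow(-1, 2)))) = Add(Mul(Rational(1, 4), Pow(-232, -1), Add(331, 134)), Mul(2, -13, Add(2, 1))) = Add(Mul(Rational(1, 4), Rational(-1, 232), 465), Mul(2, -13, 3)) = Add(Rational(-465, 928), -78) = Rational(-72849, 928)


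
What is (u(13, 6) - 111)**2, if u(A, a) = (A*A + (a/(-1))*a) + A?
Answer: 1225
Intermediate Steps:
u(A, a) = A + A**2 - a**2 (u(A, a) = (A**2 + (a*(-1))*a) + A = (A**2 + (-a)*a) + A = (A**2 - a**2) + A = A + A**2 - a**2)
(u(13, 6) - 111)**2 = ((13 + 13**2 - 1*6**2) - 111)**2 = ((13 + 169 - 1*36) - 111)**2 = ((13 + 169 - 36) - 111)**2 = (146 - 111)**2 = 35**2 = 1225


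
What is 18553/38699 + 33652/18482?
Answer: 822597647/357617459 ≈ 2.3002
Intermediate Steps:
18553/38699 + 33652/18482 = 18553*(1/38699) + 33652*(1/18482) = 18553/38699 + 16826/9241 = 822597647/357617459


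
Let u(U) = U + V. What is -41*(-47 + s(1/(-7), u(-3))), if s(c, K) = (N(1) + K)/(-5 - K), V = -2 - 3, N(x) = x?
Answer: 6068/3 ≈ 2022.7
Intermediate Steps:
V = -5
u(U) = -5 + U (u(U) = U - 5 = -5 + U)
s(c, K) = (1 + K)/(-5 - K)
-41*(-47 + s(1/(-7), u(-3))) = -41*(-47 + (-1 - (-5 - 3))/(5 + (-5 - 3))) = -41*(-47 + (-1 - 1*(-8))/(5 - 8)) = -41*(-47 + (-1 + 8)/(-3)) = -41*(-47 - ⅓*7) = -41*(-47 - 7/3) = -41*(-148/3) = 6068/3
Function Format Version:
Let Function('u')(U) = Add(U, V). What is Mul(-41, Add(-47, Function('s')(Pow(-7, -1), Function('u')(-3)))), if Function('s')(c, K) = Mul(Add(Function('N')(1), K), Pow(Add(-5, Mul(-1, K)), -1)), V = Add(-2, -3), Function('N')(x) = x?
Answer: Rational(6068, 3) ≈ 2022.7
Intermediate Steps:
V = -5
Function('u')(U) = Add(-5, U) (Function('u')(U) = Add(U, -5) = Add(-5, U))
Function('s')(c, K) = Mul(Pow(Add(-5, Mul(-1, K)), -1), Add(1, K)) (Function('s')(c, K) = Mul(Add(1, K), Pow(Add(-5, Mul(-1, K)), -1)) = Mul(Pow(Add(-5, Mul(-1, K)), -1), Add(1, K)))
Mul(-41, Add(-47, Function('s')(Pow(-7, -1), Function('u')(-3)))) = Mul(-41, Add(-47, Mul(Pow(Add(5, Add(-5, -3)), -1), Add(-1, Mul(-1, Add(-5, -3)))))) = Mul(-41, Add(-47, Mul(Pow(Add(5, -8), -1), Add(-1, Mul(-1, -8))))) = Mul(-41, Add(-47, Mul(Pow(-3, -1), Add(-1, 8)))) = Mul(-41, Add(-47, Mul(Rational(-1, 3), 7))) = Mul(-41, Add(-47, Rational(-7, 3))) = Mul(-41, Rational(-148, 3)) = Rational(6068, 3)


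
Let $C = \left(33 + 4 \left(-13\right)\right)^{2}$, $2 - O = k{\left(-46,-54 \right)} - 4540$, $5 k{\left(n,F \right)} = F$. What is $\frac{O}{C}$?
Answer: $\frac{22764}{1805} \approx 12.612$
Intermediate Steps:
$k{\left(n,F \right)} = \frac{F}{5}$
$O = \frac{22764}{5}$ ($O = 2 - \left(\frac{1}{5} \left(-54\right) - 4540\right) = 2 - \left(- \frac{54}{5} - 4540\right) = 2 - - \frac{22754}{5} = 2 + \frac{22754}{5} = \frac{22764}{5} \approx 4552.8$)
$C = 361$ ($C = \left(33 - 52\right)^{2} = \left(-19\right)^{2} = 361$)
$\frac{O}{C} = \frac{22764}{5 \cdot 361} = \frac{22764}{5} \cdot \frac{1}{361} = \frac{22764}{1805}$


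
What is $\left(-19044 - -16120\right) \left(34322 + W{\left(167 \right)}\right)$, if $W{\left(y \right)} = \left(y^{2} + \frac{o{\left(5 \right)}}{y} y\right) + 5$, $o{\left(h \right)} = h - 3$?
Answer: $-181925432$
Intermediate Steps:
$o{\left(h \right)} = -3 + h$
$W{\left(y \right)} = 7 + y^{2}$ ($W{\left(y \right)} = \left(y^{2} + \frac{-3 + 5}{y} y\right) + 5 = \left(y^{2} + \frac{2}{y} y\right) + 5 = \left(y^{2} + 2\right) + 5 = \left(2 + y^{2}\right) + 5 = 7 + y^{2}$)
$\left(-19044 - -16120\right) \left(34322 + W{\left(167 \right)}\right) = \left(-19044 - -16120\right) \left(34322 + \left(7 + 167^{2}\right)\right) = \left(-19044 + 16120\right) \left(34322 + \left(7 + 27889\right)\right) = - 2924 \left(34322 + 27896\right) = \left(-2924\right) 62218 = -181925432$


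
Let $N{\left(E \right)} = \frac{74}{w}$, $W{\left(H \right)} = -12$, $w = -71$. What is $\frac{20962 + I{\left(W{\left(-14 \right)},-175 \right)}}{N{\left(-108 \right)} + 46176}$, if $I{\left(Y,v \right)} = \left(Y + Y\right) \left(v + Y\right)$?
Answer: $\frac{903475}{1639211} \approx 0.55116$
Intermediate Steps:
$N{\left(E \right)} = - \frac{74}{71}$ ($N{\left(E \right)} = \frac{74}{-71} = 74 \left(- \frac{1}{71}\right) = - \frac{74}{71}$)
$I{\left(Y,v \right)} = 2 Y \left(Y + v\right)$
$\frac{20962 + I{\left(W{\left(-14 \right)},-175 \right)}}{N{\left(-108 \right)} + 46176} = \frac{20962 + 2 \left(-12\right) \left(-12 - 175\right)}{- \frac{74}{71} + 46176} = \frac{20962 + 2 \left(-12\right) \left(-187\right)}{\frac{3278422}{71}} = \left(20962 + 4488\right) \frac{71}{3278422} = 25450 \cdot \frac{71}{3278422} = \frac{903475}{1639211}$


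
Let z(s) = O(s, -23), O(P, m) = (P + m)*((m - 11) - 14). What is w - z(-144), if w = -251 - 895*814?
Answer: -736797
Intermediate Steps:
O(P, m) = (-25 + m)*(P + m) (O(P, m) = (P + m)*((-11 + m) - 14) = (P + m)*(-25 + m) = (-25 + m)*(P + m))
z(s) = 1104 - 48*s (z(s) = (-23)² - 25*s - 25*(-23) + s*(-23) = 529 - 25*s + 575 - 23*s = 1104 - 48*s)
w = -728781 (w = -251 - 728530 = -728781)
w - z(-144) = -728781 - (1104 - 48*(-144)) = -728781 - (1104 + 6912) = -728781 - 1*8016 = -728781 - 8016 = -736797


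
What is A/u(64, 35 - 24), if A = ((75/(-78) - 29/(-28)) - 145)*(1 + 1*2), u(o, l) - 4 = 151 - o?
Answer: -158259/33124 ≈ -4.7778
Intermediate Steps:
u(o, l) = 155 - o (u(o, l) = 4 + (151 - o) = 155 - o)
A = -158259/364 (A = ((75*(-1/78) - 29*(-1/28)) - 145)*(1 + 2) = ((-25/26 + 29/28) - 145)*3 = (27/364 - 145)*3 = -52753/364*3 = -158259/364 ≈ -434.78)
A/u(64, 35 - 24) = -158259/(364*(155 - 1*64)) = -158259/(364*(155 - 64)) = -158259/364/91 = -158259/364*1/91 = -158259/33124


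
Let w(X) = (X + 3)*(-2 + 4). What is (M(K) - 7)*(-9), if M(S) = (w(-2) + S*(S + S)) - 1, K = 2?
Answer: -18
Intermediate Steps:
w(X) = 6 + 2*X (w(X) = (3 + X)*2 = 6 + 2*X)
M(S) = 1 + 2*S**2 (M(S) = ((6 + 2*(-2)) + S*(S + S)) - 1 = ((6 - 4) + S*(2*S)) - 1 = (2 + 2*S**2) - 1 = 1 + 2*S**2)
(M(K) - 7)*(-9) = ((1 + 2*2**2) - 7)*(-9) = ((1 + 2*4) - 7)*(-9) = ((1 + 8) - 7)*(-9) = (9 - 7)*(-9) = 2*(-9) = -18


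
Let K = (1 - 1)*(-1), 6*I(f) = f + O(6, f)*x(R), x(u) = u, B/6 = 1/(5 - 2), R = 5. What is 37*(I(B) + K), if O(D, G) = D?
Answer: 592/3 ≈ 197.33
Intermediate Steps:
B = 2 (B = 6/(5 - 2) = 6/3 = 6*(⅓) = 2)
I(f) = 5 + f/6 (I(f) = (f + 6*5)/6 = (f + 30)/6 = (30 + f)/6 = 5 + f/6)
K = 0 (K = 0*(-1) = 0)
37*(I(B) + K) = 37*((5 + (⅙)*2) + 0) = 37*((5 + ⅓) + 0) = 37*(16/3 + 0) = 37*(16/3) = 592/3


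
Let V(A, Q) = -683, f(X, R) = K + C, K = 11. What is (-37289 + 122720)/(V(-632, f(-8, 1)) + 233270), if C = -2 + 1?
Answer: 28477/77529 ≈ 0.36731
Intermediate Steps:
C = -1
f(X, R) = 10 (f(X, R) = 11 - 1 = 10)
(-37289 + 122720)/(V(-632, f(-8, 1)) + 233270) = (-37289 + 122720)/(-683 + 233270) = 85431/232587 = 85431*(1/232587) = 28477/77529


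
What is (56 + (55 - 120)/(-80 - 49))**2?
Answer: 53129521/16641 ≈ 3192.7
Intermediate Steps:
(56 + (55 - 120)/(-80 - 49))**2 = (56 - 65/(-129))**2 = (56 - 65*(-1/129))**2 = (56 + 65/129)**2 = (7289/129)**2 = 53129521/16641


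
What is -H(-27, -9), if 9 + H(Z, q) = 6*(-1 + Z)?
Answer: 177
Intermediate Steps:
H(Z, q) = -15 + 6*Z (H(Z, q) = -9 + 6*(-1 + Z) = -9 + (-6 + 6*Z) = -15 + 6*Z)
-H(-27, -9) = -(-15 + 6*(-27)) = -(-15 - 162) = -1*(-177) = 177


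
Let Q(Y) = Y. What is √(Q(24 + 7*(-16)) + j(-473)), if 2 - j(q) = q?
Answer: 3*√43 ≈ 19.672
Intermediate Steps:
j(q) = 2 - q
√(Q(24 + 7*(-16)) + j(-473)) = √((24 + 7*(-16)) + (2 - 1*(-473))) = √((24 - 112) + (2 + 473)) = √(-88 + 475) = √387 = 3*√43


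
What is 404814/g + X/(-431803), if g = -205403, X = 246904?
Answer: -225514721954/88693631609 ≈ -2.5426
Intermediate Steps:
404814/g + X/(-431803) = 404814/(-205403) + 246904/(-431803) = 404814*(-1/205403) + 246904*(-1/431803) = -404814/205403 - 246904/431803 = -225514721954/88693631609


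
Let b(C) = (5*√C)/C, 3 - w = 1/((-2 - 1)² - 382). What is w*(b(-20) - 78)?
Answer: -87360/373 - 560*I*√5/373 ≈ -234.21 - 3.3571*I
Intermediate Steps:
w = 1120/373 (w = 3 - 1/((-2 - 1)² - 382) = 3 - 1/((-3)² - 382) = 3 - 1/(9 - 382) = 3 - 1/(-373) = 3 - 1*(-1/373) = 3 + 1/373 = 1120/373 ≈ 3.0027)
b(C) = 5/√C
w*(b(-20) - 78) = 1120*(5/√(-20) - 78)/373 = 1120*(5*(-I*√5/10) - 78)/373 = 1120*(-I*√5/2 - 78)/373 = 1120*(-78 - I*√5/2)/373 = -87360/373 - 560*I*√5/373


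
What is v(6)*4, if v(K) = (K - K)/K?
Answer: 0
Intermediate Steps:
v(K) = 0 (v(K) = 0/K = 0)
v(6)*4 = 0*4 = 0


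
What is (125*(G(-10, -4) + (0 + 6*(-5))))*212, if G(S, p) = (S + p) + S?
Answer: -1431000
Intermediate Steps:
G(S, p) = p + 2*S
(125*(G(-10, -4) + (0 + 6*(-5))))*212 = (125*((-4 + 2*(-10)) + (0 + 6*(-5))))*212 = (125*((-4 - 20) + (0 - 30)))*212 = (125*(-24 - 30))*212 = (125*(-54))*212 = -6750*212 = -1431000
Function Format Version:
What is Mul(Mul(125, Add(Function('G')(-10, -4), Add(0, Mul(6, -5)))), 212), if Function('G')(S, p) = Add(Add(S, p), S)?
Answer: -1431000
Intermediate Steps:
Function('G')(S, p) = Add(p, Mul(2, S))
Mul(Mul(125, Add(Function('G')(-10, -4), Add(0, Mul(6, -5)))), 212) = Mul(Mul(125, Add(Add(-4, Mul(2, -10)), Add(0, Mul(6, -5)))), 212) = Mul(Mul(125, Add(Add(-4, -20), Add(0, -30))), 212) = Mul(Mul(125, Add(-24, -30)), 212) = Mul(Mul(125, -54), 212) = Mul(-6750, 212) = -1431000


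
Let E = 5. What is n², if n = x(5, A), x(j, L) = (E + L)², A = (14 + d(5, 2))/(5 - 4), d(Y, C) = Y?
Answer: 331776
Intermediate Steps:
A = 19 (A = (14 + 5)/(5 - 4) = 19/1 = 19*1 = 19)
x(j, L) = (5 + L)²
n = 576 (n = (5 + 19)² = 24² = 576)
n² = 576² = 331776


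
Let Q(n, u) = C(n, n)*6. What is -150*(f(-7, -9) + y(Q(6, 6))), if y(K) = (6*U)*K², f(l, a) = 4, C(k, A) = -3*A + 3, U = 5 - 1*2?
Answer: -21870600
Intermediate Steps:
U = 3 (U = 5 - 2 = 3)
C(k, A) = 3 - 3*A
Q(n, u) = 18 - 18*n (Q(n, u) = (3 - 3*n)*6 = 18 - 18*n)
y(K) = 18*K² (y(K) = (6*3)*K² = 18*K²)
-150*(f(-7, -9) + y(Q(6, 6))) = -150*(4 + 18*(18 - 18*6)²) = -150*(4 + 18*(18 - 108)²) = -150*(4 + 18*(-90)²) = -150*(4 + 18*8100) = -150*(4 + 145800) = -150*145804 = -21870600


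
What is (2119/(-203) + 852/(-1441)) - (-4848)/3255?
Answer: -432566401/45341065 ≈ -9.5403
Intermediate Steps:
(2119/(-203) + 852/(-1441)) - (-4848)/3255 = (2119*(-1/203) + 852*(-1/1441)) - (-4848)/3255 = (-2119/203 - 852/1441) - 1*(-1616/1085) = -3226435/292523 + 1616/1085 = -432566401/45341065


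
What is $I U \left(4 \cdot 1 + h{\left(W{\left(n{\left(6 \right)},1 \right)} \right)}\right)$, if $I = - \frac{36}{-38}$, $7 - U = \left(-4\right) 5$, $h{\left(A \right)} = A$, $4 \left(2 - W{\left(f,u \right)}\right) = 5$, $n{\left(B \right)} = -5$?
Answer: $\frac{243}{2} \approx 121.5$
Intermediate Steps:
$W{\left(f,u \right)} = \frac{3}{4}$ ($W{\left(f,u \right)} = 2 - \frac{5}{4} = \frac{3}{4}$)
$U = 27$ ($U = 7 - \left(-4\right) 5 = 7 - -20 = 7 + 20 = 27$)
$I = \frac{18}{19}$ ($I = \left(-36\right) \left(- \frac{1}{38}\right) = \frac{18}{19} \approx 0.94737$)
$I U \left(4 \cdot 1 + h{\left(W{\left(n{\left(6 \right)},1 \right)} \right)}\right) = \frac{18}{19} \cdot 27 \left(4 \cdot 1 + \frac{3}{4}\right) = \frac{486 \left(4 + \frac{3}{4}\right)}{19} = \frac{486}{19} \cdot \frac{19}{4} = \frac{243}{2}$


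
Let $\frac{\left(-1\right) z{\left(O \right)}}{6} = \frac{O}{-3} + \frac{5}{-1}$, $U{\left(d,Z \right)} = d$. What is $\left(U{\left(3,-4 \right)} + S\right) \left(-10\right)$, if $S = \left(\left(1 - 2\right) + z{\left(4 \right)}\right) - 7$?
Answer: $-330$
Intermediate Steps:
$z{\left(O \right)} = 30 + 2 O$ ($z{\left(O \right)} = - 6 \left(\frac{O}{-3} + \frac{5}{-1}\right) = - 6 \left(O \left(- \frac{1}{3}\right) + 5 \left(-1\right)\right) = - 6 \left(- \frac{O}{3} - 5\right) = - 6 \left(-5 - \frac{O}{3}\right) = 30 + 2 O$)
$S = 30$ ($S = \left(\left(1 - 2\right) + \left(30 + 2 \cdot 4\right)\right) - 7 = \left(-1 + \left(30 + 8\right)\right) - 7 = \left(-1 + 38\right) - 7 = 37 - 7 = 30$)
$\left(U{\left(3,-4 \right)} + S\right) \left(-10\right) = \left(3 + 30\right) \left(-10\right) = 33 \left(-10\right) = -330$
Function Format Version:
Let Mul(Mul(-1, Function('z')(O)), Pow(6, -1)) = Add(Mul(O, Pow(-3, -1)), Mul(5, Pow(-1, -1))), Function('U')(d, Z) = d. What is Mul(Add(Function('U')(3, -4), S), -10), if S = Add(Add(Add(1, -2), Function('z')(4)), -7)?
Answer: -330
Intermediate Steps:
Function('z')(O) = Add(30, Mul(2, O)) (Function('z')(O) = Mul(-6, Add(Mul(O, Pow(-3, -1)), Mul(5, Pow(-1, -1)))) = Mul(-6, Add(Mul(O, Rational(-1, 3)), Mul(5, -1))) = Mul(-6, Add(Mul(Rational(-1, 3), O), -5)) = Mul(-6, Add(-5, Mul(Rational(-1, 3), O))) = Add(30, Mul(2, O)))
S = 30 (S = Add(Add(Add(1, -2), Add(30, Mul(2, 4))), -7) = Add(Add(-1, Add(30, 8)), -7) = Add(Add(-1, 38), -7) = Add(37, -7) = 30)
Mul(Add(Function('U')(3, -4), S), -10) = Mul(Add(3, 30), -10) = Mul(33, -10) = -330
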